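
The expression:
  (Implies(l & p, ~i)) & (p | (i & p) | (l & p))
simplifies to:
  p & (~i | ~l)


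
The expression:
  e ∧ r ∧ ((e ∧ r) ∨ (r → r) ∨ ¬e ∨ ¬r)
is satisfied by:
  {r: True, e: True}


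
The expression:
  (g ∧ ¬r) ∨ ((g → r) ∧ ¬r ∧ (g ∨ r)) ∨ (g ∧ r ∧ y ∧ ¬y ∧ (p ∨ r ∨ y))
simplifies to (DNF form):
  g ∧ ¬r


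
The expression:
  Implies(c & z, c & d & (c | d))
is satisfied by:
  {d: True, c: False, z: False}
  {c: False, z: False, d: False}
  {d: True, z: True, c: False}
  {z: True, c: False, d: False}
  {d: True, c: True, z: False}
  {c: True, d: False, z: False}
  {d: True, z: True, c: True}


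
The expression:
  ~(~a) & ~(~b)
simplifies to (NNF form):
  a & b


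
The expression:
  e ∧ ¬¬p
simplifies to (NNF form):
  e ∧ p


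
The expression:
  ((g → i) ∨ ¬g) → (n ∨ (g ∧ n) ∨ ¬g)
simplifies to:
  n ∨ ¬g ∨ ¬i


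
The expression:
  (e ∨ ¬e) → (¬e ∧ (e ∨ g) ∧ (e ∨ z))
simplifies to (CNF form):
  g ∧ z ∧ ¬e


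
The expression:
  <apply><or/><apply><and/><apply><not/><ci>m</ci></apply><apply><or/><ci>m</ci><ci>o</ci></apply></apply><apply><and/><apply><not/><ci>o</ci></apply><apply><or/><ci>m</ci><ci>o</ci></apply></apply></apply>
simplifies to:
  <apply><or/><apply><and/><ci>m</ci><apply><not/><ci>o</ci></apply></apply><apply><and/><ci>o</ci><apply><not/><ci>m</ci></apply></apply></apply>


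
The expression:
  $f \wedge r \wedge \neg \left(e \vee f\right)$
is never true.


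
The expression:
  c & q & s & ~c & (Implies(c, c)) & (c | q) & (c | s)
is never true.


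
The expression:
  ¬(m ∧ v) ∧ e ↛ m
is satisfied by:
  {e: True, m: False}


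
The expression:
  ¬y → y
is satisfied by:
  {y: True}


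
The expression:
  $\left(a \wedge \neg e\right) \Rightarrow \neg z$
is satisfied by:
  {e: True, z: False, a: False}
  {e: False, z: False, a: False}
  {a: True, e: True, z: False}
  {a: True, e: False, z: False}
  {z: True, e: True, a: False}
  {z: True, e: False, a: False}
  {z: True, a: True, e: True}


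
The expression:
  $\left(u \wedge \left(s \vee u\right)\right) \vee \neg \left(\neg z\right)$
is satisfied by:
  {z: True, u: True}
  {z: True, u: False}
  {u: True, z: False}


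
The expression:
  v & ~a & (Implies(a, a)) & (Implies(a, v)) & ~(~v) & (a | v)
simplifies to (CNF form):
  v & ~a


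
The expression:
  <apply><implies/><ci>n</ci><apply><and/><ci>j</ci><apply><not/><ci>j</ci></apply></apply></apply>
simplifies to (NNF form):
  <apply><not/><ci>n</ci></apply>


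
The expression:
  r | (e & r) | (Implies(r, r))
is always true.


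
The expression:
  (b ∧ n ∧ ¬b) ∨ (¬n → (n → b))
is always true.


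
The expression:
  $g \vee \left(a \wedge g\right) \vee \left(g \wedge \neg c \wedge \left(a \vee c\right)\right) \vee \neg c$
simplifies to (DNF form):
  $g \vee \neg c$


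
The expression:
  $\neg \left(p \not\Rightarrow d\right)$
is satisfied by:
  {d: True, p: False}
  {p: False, d: False}
  {p: True, d: True}


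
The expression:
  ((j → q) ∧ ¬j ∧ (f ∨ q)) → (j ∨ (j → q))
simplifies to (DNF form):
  True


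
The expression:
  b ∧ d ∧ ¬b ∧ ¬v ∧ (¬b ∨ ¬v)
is never true.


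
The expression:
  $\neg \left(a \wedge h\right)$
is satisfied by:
  {h: False, a: False}
  {a: True, h: False}
  {h: True, a: False}


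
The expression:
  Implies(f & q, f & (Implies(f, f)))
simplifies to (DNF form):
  True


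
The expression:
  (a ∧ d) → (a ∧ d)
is always true.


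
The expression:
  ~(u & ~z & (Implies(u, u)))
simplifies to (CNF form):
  z | ~u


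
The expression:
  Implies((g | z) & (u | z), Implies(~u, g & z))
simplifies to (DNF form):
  g | u | ~z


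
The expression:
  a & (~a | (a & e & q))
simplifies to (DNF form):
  a & e & q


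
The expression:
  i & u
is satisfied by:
  {i: True, u: True}


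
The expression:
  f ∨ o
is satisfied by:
  {o: True, f: True}
  {o: True, f: False}
  {f: True, o: False}


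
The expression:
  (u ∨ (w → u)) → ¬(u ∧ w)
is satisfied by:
  {w: False, u: False}
  {u: True, w: False}
  {w: True, u: False}


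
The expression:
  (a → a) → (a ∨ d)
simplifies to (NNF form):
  a ∨ d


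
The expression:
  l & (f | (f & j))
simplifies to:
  f & l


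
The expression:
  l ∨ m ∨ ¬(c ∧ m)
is always true.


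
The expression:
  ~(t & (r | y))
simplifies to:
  ~t | (~r & ~y)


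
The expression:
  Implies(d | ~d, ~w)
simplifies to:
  ~w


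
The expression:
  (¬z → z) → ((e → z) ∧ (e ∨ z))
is always true.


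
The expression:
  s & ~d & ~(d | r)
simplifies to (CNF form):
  s & ~d & ~r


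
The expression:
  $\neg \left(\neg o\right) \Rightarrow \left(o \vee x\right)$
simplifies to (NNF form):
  $\text{True}$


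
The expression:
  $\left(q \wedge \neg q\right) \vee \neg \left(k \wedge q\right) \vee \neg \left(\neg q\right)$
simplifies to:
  $\text{True}$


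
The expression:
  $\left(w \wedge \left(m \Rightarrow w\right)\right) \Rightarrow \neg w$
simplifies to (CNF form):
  $\neg w$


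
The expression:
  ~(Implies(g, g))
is never true.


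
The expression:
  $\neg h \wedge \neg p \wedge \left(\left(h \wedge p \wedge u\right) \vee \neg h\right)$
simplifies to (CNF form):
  $\neg h \wedge \neg p$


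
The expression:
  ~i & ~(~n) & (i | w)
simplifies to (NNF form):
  n & w & ~i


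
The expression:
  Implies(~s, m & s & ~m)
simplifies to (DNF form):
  s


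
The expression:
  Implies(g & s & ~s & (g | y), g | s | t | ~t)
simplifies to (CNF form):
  True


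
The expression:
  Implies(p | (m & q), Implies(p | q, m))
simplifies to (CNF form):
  m | ~p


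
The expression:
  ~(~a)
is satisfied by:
  {a: True}


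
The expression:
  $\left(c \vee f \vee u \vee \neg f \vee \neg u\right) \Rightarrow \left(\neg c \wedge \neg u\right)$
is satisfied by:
  {u: False, c: False}


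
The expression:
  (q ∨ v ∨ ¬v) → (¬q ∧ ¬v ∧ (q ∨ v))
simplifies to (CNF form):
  False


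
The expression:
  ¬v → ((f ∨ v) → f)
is always true.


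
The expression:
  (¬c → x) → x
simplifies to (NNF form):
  x ∨ ¬c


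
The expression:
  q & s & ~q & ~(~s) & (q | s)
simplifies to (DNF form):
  False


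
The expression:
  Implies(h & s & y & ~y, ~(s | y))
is always true.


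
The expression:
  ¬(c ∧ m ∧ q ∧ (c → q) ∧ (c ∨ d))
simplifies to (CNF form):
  ¬c ∨ ¬m ∨ ¬q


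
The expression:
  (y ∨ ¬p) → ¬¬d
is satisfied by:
  {d: True, p: True, y: False}
  {d: True, y: False, p: False}
  {d: True, p: True, y: True}
  {d: True, y: True, p: False}
  {p: True, y: False, d: False}


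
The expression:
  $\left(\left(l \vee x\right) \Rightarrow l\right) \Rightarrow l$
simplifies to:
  $l \vee x$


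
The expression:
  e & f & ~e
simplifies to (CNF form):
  False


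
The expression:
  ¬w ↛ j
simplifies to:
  j ∨ ¬w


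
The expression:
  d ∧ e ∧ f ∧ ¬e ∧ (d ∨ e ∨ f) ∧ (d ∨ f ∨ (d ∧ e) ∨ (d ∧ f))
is never true.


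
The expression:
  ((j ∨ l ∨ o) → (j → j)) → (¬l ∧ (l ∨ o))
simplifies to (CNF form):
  o ∧ ¬l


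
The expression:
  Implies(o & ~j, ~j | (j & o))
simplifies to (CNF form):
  True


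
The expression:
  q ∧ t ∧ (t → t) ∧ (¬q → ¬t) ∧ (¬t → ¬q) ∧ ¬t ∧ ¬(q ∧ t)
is never true.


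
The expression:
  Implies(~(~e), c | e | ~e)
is always true.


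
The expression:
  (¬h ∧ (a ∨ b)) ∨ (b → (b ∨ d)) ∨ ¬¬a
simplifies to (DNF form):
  True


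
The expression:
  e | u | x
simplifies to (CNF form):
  e | u | x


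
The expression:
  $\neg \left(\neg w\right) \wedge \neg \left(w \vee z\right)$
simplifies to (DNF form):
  $\text{False}$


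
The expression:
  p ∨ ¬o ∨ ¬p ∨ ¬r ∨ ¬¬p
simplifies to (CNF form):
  True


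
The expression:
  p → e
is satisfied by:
  {e: True, p: False}
  {p: False, e: False}
  {p: True, e: True}


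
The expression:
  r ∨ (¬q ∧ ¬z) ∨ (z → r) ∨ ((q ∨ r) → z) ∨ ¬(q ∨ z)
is always true.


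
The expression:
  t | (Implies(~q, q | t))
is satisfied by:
  {t: True, q: True}
  {t: True, q: False}
  {q: True, t: False}


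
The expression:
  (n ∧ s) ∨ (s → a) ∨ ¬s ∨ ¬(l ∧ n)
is always true.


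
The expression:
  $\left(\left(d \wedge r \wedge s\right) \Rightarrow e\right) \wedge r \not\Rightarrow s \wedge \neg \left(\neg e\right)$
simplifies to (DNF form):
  $e \wedge r \wedge \neg s$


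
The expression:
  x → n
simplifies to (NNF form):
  n ∨ ¬x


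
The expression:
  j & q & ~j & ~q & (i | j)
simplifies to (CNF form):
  False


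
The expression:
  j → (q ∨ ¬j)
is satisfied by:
  {q: True, j: False}
  {j: False, q: False}
  {j: True, q: True}


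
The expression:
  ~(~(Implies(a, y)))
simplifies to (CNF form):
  y | ~a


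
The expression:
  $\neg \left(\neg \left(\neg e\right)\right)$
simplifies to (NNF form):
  $\neg e$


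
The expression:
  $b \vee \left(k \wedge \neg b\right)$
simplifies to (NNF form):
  $b \vee k$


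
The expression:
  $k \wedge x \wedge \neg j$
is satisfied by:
  {x: True, k: True, j: False}


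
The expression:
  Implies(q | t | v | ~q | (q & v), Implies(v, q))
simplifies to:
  q | ~v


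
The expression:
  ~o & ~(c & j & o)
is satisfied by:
  {o: False}


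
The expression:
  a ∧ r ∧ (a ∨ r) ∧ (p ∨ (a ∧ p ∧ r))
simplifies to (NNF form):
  a ∧ p ∧ r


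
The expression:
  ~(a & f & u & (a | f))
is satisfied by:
  {u: False, a: False, f: False}
  {f: True, u: False, a: False}
  {a: True, u: False, f: False}
  {f: True, a: True, u: False}
  {u: True, f: False, a: False}
  {f: True, u: True, a: False}
  {a: True, u: True, f: False}


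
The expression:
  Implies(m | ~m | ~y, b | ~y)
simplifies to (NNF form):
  b | ~y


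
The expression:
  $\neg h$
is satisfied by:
  {h: False}


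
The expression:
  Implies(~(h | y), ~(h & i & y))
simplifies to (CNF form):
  True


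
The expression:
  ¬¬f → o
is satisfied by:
  {o: True, f: False}
  {f: False, o: False}
  {f: True, o: True}


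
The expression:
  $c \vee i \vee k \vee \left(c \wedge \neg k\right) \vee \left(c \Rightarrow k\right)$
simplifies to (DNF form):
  $\text{True}$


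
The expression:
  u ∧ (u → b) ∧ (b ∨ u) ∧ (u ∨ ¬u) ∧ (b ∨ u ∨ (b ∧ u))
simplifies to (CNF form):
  b ∧ u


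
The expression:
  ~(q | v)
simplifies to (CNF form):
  ~q & ~v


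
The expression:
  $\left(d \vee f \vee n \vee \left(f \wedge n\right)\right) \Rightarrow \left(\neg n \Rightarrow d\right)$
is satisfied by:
  {n: True, d: True, f: False}
  {n: True, d: False, f: False}
  {d: True, n: False, f: False}
  {n: False, d: False, f: False}
  {f: True, n: True, d: True}
  {f: True, n: True, d: False}
  {f: True, d: True, n: False}


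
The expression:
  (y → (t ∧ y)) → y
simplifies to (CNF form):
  y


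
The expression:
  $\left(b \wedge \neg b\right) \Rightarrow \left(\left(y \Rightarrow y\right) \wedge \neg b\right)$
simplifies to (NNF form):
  $\text{True}$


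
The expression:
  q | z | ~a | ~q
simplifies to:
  True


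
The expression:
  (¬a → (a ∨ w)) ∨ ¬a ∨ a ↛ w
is always true.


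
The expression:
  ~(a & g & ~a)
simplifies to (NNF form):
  True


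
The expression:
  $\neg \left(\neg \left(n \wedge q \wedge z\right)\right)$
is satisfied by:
  {z: True, q: True, n: True}


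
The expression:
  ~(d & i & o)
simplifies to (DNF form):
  ~d | ~i | ~o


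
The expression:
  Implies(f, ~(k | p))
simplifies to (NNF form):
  ~f | (~k & ~p)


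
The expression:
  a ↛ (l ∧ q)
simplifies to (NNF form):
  a ∧ (¬l ∨ ¬q)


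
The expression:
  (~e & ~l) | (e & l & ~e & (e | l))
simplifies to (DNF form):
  ~e & ~l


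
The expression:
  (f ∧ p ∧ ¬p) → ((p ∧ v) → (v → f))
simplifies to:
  True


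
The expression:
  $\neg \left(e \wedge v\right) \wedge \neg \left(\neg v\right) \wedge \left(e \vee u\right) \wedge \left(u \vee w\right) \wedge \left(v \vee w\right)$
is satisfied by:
  {u: True, v: True, e: False}


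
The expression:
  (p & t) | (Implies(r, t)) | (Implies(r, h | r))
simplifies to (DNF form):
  True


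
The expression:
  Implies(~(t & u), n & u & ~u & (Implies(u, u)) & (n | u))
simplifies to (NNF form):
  t & u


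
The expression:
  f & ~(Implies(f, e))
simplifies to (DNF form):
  f & ~e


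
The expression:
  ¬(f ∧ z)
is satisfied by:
  {z: False, f: False}
  {f: True, z: False}
  {z: True, f: False}


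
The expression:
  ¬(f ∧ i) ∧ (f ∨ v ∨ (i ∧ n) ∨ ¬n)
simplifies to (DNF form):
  (f ∧ ¬i) ∨ (i ∧ ¬f) ∨ (v ∧ ¬f) ∨ (¬f ∧ ¬n)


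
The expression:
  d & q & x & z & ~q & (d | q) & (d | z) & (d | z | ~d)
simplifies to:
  False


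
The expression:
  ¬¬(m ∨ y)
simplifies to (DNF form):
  m ∨ y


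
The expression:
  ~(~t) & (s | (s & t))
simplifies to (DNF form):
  s & t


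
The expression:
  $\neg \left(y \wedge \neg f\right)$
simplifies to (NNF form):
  $f \vee \neg y$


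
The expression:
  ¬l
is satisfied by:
  {l: False}


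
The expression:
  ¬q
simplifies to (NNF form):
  ¬q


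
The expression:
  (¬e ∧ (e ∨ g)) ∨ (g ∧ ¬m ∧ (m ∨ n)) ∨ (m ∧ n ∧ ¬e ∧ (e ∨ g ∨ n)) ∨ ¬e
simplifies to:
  (g ∧ n ∧ ¬m) ∨ ¬e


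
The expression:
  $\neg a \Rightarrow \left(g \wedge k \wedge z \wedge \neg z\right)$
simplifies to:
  $a$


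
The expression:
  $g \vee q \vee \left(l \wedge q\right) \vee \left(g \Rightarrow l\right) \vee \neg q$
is always true.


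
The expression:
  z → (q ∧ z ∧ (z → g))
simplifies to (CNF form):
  (g ∨ ¬z) ∧ (q ∨ ¬z)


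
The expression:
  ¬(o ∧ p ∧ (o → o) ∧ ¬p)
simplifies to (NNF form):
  True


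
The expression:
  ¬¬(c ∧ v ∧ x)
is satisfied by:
  {c: True, x: True, v: True}


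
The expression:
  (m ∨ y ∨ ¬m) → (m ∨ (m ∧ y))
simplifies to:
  m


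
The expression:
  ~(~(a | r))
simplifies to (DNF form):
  a | r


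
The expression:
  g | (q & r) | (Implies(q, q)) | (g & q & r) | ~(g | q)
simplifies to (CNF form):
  True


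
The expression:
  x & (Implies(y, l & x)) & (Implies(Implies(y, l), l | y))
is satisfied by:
  {x: True, l: True}


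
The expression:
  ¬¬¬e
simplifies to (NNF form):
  ¬e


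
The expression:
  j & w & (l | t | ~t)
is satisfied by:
  {j: True, w: True}


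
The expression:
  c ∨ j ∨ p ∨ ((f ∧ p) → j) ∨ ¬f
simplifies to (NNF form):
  True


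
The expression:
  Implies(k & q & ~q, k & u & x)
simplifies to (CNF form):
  True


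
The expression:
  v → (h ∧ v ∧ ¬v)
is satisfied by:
  {v: False}


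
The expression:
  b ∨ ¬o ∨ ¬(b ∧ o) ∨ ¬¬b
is always true.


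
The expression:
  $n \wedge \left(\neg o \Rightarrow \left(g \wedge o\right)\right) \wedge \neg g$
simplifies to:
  $n \wedge o \wedge \neg g$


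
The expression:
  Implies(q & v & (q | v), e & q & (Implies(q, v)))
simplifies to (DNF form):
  e | ~q | ~v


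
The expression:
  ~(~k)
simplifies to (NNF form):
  k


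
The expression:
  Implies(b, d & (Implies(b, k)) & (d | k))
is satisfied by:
  {d: True, k: True, b: False}
  {d: True, k: False, b: False}
  {k: True, d: False, b: False}
  {d: False, k: False, b: False}
  {b: True, d: True, k: True}


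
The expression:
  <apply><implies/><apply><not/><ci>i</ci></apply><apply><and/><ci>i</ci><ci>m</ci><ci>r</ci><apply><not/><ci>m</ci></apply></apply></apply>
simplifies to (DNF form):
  <ci>i</ci>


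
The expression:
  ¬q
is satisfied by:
  {q: False}


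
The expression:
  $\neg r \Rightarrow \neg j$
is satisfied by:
  {r: True, j: False}
  {j: False, r: False}
  {j: True, r: True}


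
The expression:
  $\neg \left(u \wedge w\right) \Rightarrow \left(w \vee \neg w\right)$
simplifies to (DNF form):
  $\text{True}$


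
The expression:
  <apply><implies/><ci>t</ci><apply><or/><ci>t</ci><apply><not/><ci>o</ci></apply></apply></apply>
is always true.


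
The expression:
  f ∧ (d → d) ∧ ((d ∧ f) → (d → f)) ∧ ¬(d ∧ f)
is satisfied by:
  {f: True, d: False}


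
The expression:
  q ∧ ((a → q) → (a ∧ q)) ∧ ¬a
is never true.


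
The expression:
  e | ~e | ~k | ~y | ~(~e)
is always true.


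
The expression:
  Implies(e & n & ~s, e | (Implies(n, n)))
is always true.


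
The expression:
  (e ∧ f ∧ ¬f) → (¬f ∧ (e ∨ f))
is always true.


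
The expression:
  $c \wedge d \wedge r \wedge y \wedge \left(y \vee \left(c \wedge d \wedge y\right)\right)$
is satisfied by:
  {r: True, c: True, d: True, y: True}


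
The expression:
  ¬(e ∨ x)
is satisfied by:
  {x: False, e: False}


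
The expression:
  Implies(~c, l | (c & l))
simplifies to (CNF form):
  c | l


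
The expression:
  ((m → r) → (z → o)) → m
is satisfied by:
  {m: True, z: True, o: False}
  {m: True, z: False, o: False}
  {m: True, o: True, z: True}
  {m: True, o: True, z: False}
  {z: True, o: False, m: False}


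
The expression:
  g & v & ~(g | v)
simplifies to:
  False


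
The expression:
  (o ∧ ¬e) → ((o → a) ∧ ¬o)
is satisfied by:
  {e: True, o: False}
  {o: False, e: False}
  {o: True, e: True}


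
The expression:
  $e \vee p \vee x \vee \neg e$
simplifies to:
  $\text{True}$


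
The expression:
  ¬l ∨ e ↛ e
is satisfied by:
  {l: False}


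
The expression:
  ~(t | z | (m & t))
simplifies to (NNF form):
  ~t & ~z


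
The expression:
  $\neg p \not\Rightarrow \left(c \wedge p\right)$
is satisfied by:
  {p: False}


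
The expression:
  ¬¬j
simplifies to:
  j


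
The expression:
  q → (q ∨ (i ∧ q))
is always true.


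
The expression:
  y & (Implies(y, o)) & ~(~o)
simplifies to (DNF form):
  o & y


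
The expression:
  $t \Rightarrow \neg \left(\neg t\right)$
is always true.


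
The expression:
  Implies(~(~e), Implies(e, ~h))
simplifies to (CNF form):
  ~e | ~h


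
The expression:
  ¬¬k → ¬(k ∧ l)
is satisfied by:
  {l: False, k: False}
  {k: True, l: False}
  {l: True, k: False}


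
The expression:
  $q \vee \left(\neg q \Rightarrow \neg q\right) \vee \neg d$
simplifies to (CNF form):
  $\text{True}$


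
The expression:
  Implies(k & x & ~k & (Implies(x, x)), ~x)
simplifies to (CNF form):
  True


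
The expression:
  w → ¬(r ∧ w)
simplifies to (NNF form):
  ¬r ∨ ¬w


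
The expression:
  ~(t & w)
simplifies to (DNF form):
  ~t | ~w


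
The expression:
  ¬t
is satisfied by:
  {t: False}


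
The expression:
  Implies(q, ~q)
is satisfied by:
  {q: False}


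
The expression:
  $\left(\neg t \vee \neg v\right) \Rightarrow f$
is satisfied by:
  {v: True, f: True, t: True}
  {v: True, f: True, t: False}
  {f: True, t: True, v: False}
  {f: True, t: False, v: False}
  {v: True, t: True, f: False}


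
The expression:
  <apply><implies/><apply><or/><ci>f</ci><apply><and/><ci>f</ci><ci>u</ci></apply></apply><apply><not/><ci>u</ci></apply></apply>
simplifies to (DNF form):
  <apply><or/><apply><not/><ci>f</ci></apply><apply><not/><ci>u</ci></apply></apply>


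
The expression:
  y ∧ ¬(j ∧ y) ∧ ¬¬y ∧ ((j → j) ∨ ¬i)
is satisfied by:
  {y: True, j: False}


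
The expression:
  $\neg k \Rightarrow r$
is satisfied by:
  {r: True, k: True}
  {r: True, k: False}
  {k: True, r: False}


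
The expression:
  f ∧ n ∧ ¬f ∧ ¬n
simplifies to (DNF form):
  False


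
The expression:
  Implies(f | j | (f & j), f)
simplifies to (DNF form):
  f | ~j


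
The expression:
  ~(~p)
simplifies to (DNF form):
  p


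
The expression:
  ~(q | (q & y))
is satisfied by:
  {q: False}


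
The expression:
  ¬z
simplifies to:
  ¬z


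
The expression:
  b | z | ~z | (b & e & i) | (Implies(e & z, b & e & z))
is always true.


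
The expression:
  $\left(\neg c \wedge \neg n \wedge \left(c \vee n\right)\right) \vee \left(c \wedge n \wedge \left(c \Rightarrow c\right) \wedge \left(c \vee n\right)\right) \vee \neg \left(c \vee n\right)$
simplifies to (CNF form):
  $\left(c \vee \neg c\right) \wedge \left(c \vee \neg n\right) \wedge \left(n \vee \neg c\right) \wedge \left(n \vee \neg n\right)$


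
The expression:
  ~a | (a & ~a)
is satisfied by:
  {a: False}


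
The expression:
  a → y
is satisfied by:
  {y: True, a: False}
  {a: False, y: False}
  {a: True, y: True}


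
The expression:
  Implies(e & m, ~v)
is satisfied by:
  {m: False, e: False, v: False}
  {v: True, m: False, e: False}
  {e: True, m: False, v: False}
  {v: True, e: True, m: False}
  {m: True, v: False, e: False}
  {v: True, m: True, e: False}
  {e: True, m: True, v: False}


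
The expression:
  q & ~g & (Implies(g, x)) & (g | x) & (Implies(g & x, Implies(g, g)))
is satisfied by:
  {x: True, q: True, g: False}


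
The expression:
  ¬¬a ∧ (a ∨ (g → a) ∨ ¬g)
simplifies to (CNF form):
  a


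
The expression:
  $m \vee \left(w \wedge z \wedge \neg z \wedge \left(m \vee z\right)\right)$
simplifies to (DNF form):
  $m$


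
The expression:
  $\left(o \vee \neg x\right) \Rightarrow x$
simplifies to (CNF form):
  $x$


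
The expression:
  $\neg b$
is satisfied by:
  {b: False}


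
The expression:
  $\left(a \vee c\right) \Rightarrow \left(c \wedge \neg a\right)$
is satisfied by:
  {a: False}


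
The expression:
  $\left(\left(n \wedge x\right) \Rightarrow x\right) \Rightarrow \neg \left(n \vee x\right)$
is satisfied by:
  {n: False, x: False}


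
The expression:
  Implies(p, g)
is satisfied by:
  {g: True, p: False}
  {p: False, g: False}
  {p: True, g: True}


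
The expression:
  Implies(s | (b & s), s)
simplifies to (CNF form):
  True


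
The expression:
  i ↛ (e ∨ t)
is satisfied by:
  {i: True, e: False, t: False}


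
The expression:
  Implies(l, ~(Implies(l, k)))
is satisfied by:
  {l: False, k: False}
  {k: True, l: False}
  {l: True, k: False}


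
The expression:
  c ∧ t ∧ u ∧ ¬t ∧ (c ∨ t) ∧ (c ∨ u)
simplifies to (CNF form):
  False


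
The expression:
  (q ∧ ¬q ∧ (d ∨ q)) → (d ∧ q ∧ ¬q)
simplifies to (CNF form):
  True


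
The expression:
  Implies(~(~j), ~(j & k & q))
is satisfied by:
  {k: False, q: False, j: False}
  {j: True, k: False, q: False}
  {q: True, k: False, j: False}
  {j: True, q: True, k: False}
  {k: True, j: False, q: False}
  {j: True, k: True, q: False}
  {q: True, k: True, j: False}


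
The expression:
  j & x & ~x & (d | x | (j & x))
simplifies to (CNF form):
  False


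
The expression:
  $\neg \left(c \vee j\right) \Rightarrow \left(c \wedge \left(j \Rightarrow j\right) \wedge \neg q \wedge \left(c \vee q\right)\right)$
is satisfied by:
  {c: True, j: True}
  {c: True, j: False}
  {j: True, c: False}


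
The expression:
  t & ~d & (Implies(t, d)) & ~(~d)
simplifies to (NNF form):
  False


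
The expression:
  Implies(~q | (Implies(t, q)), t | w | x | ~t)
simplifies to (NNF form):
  True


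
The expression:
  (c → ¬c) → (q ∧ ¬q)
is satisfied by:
  {c: True}


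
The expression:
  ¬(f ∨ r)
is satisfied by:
  {r: False, f: False}


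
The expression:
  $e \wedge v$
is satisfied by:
  {e: True, v: True}


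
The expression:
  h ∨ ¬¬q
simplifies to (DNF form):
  h ∨ q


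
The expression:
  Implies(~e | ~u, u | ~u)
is always true.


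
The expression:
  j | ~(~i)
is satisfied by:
  {i: True, j: True}
  {i: True, j: False}
  {j: True, i: False}


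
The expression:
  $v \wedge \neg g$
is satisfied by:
  {v: True, g: False}


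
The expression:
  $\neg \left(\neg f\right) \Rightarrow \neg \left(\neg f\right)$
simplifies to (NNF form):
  $\text{True}$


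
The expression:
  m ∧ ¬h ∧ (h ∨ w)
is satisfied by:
  {m: True, w: True, h: False}


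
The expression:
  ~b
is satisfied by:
  {b: False}


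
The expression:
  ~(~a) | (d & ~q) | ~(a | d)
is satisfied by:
  {a: True, q: False, d: False}
  {q: False, d: False, a: False}
  {a: True, d: True, q: False}
  {d: True, q: False, a: False}
  {a: True, q: True, d: False}
  {q: True, a: False, d: False}
  {a: True, d: True, q: True}


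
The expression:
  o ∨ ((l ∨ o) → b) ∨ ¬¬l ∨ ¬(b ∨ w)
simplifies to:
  True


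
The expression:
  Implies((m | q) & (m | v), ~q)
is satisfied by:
  {v: False, q: False, m: False}
  {m: True, v: False, q: False}
  {v: True, m: False, q: False}
  {m: True, v: True, q: False}
  {q: True, m: False, v: False}


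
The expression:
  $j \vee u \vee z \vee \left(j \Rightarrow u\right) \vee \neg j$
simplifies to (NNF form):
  $\text{True}$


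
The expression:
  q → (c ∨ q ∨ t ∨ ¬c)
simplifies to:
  True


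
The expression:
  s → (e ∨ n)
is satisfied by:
  {n: True, e: True, s: False}
  {n: True, s: False, e: False}
  {e: True, s: False, n: False}
  {e: False, s: False, n: False}
  {n: True, e: True, s: True}
  {n: True, s: True, e: False}
  {e: True, s: True, n: False}


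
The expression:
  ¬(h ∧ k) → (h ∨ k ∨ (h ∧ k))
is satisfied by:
  {k: True, h: True}
  {k: True, h: False}
  {h: True, k: False}


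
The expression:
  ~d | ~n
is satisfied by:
  {d: False, n: False}
  {n: True, d: False}
  {d: True, n: False}


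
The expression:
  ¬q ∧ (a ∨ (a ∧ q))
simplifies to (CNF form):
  a ∧ ¬q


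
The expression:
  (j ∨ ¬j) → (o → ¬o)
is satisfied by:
  {o: False}


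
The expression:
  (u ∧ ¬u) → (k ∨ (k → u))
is always true.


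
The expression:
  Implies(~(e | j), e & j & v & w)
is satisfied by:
  {e: True, j: True}
  {e: True, j: False}
  {j: True, e: False}


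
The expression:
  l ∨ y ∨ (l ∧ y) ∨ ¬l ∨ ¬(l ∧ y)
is always true.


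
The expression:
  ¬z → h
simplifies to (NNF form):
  h ∨ z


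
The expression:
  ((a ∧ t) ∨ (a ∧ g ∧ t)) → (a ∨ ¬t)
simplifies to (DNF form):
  True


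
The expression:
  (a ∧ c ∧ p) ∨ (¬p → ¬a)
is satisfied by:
  {p: True, a: False}
  {a: False, p: False}
  {a: True, p: True}


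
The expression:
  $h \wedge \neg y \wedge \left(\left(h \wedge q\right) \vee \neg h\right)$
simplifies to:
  $h \wedge q \wedge \neg y$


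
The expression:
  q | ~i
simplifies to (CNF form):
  q | ~i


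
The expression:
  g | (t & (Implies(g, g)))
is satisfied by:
  {t: True, g: True}
  {t: True, g: False}
  {g: True, t: False}


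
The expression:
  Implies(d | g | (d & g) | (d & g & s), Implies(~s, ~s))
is always true.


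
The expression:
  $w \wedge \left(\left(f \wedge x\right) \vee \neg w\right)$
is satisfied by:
  {w: True, x: True, f: True}


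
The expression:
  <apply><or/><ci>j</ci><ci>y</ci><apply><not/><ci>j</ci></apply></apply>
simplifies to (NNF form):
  <true/>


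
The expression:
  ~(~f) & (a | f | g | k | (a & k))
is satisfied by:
  {f: True}


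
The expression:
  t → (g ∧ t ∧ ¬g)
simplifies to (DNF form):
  ¬t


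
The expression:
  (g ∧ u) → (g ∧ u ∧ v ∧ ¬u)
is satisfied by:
  {g: False, u: False}
  {u: True, g: False}
  {g: True, u: False}


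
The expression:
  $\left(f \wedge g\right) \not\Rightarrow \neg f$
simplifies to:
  $f \wedge g$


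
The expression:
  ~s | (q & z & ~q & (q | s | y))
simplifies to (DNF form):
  ~s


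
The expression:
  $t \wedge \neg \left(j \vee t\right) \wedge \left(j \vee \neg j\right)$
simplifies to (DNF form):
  $\text{False}$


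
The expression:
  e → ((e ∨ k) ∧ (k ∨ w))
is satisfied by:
  {w: True, k: True, e: False}
  {w: True, e: False, k: False}
  {k: True, e: False, w: False}
  {k: False, e: False, w: False}
  {w: True, k: True, e: True}
  {w: True, e: True, k: False}
  {k: True, e: True, w: False}


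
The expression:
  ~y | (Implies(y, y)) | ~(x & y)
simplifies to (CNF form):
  True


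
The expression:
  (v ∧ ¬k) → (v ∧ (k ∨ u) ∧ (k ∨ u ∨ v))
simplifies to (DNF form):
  k ∨ u ∨ ¬v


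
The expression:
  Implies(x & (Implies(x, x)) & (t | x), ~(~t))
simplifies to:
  t | ~x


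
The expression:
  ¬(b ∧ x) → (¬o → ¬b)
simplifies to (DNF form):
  o ∨ x ∨ ¬b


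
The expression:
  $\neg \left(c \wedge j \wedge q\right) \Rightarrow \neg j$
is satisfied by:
  {q: True, c: True, j: False}
  {q: True, c: False, j: False}
  {c: True, q: False, j: False}
  {q: False, c: False, j: False}
  {j: True, q: True, c: True}


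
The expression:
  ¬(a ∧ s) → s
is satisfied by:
  {s: True}


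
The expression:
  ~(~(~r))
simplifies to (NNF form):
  ~r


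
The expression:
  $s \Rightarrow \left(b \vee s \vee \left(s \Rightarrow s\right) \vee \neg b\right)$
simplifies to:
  $\text{True}$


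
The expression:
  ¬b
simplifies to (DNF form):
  ¬b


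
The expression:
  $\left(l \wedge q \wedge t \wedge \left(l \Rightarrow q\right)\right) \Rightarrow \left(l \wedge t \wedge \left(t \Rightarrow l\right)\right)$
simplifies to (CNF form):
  $\text{True}$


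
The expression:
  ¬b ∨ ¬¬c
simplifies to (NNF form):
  c ∨ ¬b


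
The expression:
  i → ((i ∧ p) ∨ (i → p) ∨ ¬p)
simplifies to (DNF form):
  True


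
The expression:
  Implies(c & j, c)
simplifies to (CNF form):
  True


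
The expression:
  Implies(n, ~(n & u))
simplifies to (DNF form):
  ~n | ~u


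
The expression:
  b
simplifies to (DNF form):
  b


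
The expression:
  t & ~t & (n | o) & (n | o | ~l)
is never true.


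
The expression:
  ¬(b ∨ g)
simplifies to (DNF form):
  ¬b ∧ ¬g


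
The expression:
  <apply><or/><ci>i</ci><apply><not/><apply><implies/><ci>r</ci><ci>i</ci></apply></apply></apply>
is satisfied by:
  {i: True, r: True}
  {i: True, r: False}
  {r: True, i: False}


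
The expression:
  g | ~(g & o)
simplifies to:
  True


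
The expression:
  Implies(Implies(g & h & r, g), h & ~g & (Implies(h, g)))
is never true.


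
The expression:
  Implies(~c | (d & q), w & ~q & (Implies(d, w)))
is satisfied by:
  {c: True, w: True, q: False, d: False}
  {c: True, q: False, d: False, w: False}
  {c: True, w: True, d: True, q: False}
  {c: True, d: True, q: False, w: False}
  {w: True, q: False, d: False, c: False}
  {w: True, d: True, q: False, c: False}
  {w: True, c: True, q: True, d: False}
  {c: True, q: True, d: False, w: False}


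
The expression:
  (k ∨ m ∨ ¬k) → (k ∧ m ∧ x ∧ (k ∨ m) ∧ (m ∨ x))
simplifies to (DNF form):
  k ∧ m ∧ x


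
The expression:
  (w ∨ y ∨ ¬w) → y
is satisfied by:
  {y: True}


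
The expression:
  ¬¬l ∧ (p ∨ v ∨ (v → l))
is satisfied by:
  {l: True}


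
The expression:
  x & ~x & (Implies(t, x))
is never true.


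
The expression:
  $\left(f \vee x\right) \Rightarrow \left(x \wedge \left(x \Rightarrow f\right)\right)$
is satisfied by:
  {f: False, x: False}
  {x: True, f: True}


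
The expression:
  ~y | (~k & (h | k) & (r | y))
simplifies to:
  ~y | (h & ~k)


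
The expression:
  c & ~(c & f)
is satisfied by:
  {c: True, f: False}


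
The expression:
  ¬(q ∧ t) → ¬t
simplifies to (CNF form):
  q ∨ ¬t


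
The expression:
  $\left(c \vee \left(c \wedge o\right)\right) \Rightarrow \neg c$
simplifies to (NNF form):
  $\neg c$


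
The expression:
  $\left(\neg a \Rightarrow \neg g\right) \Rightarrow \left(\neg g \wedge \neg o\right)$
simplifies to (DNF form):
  $\left(g \wedge \neg a\right) \vee \left(\neg g \wedge \neg o\right)$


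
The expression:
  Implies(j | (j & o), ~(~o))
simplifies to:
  o | ~j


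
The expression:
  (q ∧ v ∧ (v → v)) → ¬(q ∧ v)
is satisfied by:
  {v: False, q: False}
  {q: True, v: False}
  {v: True, q: False}


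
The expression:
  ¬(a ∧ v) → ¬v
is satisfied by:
  {a: True, v: False}
  {v: False, a: False}
  {v: True, a: True}


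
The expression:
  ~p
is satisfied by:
  {p: False}


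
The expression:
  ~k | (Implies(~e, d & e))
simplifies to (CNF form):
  e | ~k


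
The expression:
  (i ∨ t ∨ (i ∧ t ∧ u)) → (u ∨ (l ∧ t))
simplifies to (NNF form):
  u ∨ (l ∧ t) ∨ (¬i ∧ ¬t)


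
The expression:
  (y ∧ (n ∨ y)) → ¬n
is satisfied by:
  {y: False, n: False}
  {n: True, y: False}
  {y: True, n: False}


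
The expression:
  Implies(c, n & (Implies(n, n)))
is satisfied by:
  {n: True, c: False}
  {c: False, n: False}
  {c: True, n: True}


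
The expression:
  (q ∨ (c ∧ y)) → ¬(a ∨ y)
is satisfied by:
  {q: False, c: False, y: False, a: False}
  {a: True, q: False, c: False, y: False}
  {c: True, a: False, q: False, y: False}
  {a: True, c: True, q: False, y: False}
  {y: True, a: False, q: False, c: False}
  {y: True, a: True, q: False, c: False}
  {q: True, y: False, c: False, a: False}
  {c: True, q: True, y: False, a: False}


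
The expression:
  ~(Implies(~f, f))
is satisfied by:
  {f: False}


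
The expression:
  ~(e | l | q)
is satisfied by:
  {q: False, e: False, l: False}


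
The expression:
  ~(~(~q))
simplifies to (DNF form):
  ~q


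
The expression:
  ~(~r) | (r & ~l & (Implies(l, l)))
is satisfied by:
  {r: True}


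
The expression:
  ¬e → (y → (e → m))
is always true.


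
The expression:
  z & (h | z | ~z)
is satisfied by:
  {z: True}


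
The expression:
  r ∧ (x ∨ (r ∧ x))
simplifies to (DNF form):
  r ∧ x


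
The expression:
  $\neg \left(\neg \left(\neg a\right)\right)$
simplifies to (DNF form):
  $\neg a$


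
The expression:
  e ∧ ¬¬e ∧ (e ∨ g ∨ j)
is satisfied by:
  {e: True}


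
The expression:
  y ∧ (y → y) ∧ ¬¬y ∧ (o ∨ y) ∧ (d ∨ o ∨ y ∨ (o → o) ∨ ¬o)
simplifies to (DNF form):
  y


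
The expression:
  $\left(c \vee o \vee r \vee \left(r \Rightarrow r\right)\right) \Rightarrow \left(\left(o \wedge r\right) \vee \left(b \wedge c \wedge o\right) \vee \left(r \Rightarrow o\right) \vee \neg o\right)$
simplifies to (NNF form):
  $\text{True}$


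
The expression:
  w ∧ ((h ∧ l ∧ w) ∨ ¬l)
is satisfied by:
  {h: True, w: True, l: False}
  {w: True, l: False, h: False}
  {h: True, l: True, w: True}


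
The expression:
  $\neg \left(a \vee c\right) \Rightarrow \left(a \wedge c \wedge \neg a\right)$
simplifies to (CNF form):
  $a \vee c$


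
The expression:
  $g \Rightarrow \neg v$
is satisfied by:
  {g: False, v: False}
  {v: True, g: False}
  {g: True, v: False}


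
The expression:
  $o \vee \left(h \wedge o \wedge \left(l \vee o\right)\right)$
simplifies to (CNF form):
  $o$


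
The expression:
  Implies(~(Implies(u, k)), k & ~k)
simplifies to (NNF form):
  k | ~u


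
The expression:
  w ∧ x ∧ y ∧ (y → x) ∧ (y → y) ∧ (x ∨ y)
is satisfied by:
  {w: True, x: True, y: True}


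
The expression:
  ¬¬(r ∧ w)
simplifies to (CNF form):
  r ∧ w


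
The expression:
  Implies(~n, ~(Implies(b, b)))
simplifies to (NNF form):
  n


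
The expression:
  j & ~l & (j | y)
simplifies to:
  j & ~l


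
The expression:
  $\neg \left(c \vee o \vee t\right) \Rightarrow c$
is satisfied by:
  {t: True, c: True, o: True}
  {t: True, c: True, o: False}
  {t: True, o: True, c: False}
  {t: True, o: False, c: False}
  {c: True, o: True, t: False}
  {c: True, o: False, t: False}
  {o: True, c: False, t: False}


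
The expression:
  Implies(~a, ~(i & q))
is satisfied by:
  {a: True, q: False, i: False}
  {q: False, i: False, a: False}
  {a: True, i: True, q: False}
  {i: True, q: False, a: False}
  {a: True, q: True, i: False}
  {q: True, a: False, i: False}
  {a: True, i: True, q: True}


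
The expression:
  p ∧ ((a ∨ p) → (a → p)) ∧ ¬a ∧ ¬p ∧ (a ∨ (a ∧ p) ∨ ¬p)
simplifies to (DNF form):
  False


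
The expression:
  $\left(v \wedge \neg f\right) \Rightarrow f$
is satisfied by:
  {f: True, v: False}
  {v: False, f: False}
  {v: True, f: True}


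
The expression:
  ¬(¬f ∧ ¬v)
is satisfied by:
  {v: True, f: True}
  {v: True, f: False}
  {f: True, v: False}


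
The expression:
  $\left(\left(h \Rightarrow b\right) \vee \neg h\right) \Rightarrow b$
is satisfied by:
  {b: True, h: True}
  {b: True, h: False}
  {h: True, b: False}


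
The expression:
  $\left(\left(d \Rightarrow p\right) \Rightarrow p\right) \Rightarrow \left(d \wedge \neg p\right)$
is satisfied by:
  {p: False}


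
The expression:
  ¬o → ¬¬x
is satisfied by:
  {x: True, o: True}
  {x: True, o: False}
  {o: True, x: False}


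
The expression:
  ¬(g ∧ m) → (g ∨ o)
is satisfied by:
  {o: True, g: True}
  {o: True, g: False}
  {g: True, o: False}


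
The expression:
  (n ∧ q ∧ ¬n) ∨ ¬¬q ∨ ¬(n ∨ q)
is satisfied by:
  {q: True, n: False}
  {n: False, q: False}
  {n: True, q: True}


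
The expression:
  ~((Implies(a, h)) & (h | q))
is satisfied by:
  {a: True, q: False, h: False}
  {q: False, h: False, a: False}
  {a: True, q: True, h: False}


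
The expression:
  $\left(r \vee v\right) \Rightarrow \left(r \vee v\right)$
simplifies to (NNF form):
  $\text{True}$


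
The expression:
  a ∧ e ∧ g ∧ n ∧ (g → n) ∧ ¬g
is never true.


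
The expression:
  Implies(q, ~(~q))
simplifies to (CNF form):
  True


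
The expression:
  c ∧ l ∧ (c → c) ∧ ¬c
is never true.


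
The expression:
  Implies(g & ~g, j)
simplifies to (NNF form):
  True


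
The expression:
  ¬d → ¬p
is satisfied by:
  {d: True, p: False}
  {p: False, d: False}
  {p: True, d: True}


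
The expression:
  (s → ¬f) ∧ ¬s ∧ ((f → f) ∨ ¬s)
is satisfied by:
  {s: False}


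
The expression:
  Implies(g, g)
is always true.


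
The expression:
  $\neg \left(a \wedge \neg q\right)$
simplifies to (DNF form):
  $q \vee \neg a$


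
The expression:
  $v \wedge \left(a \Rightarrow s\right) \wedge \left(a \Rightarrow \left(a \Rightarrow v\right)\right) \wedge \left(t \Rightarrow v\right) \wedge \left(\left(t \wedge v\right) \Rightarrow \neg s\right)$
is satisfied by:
  {v: True, t: False, s: False, a: False}
  {s: True, v: True, t: False, a: False}
  {a: True, s: True, v: True, t: False}
  {t: True, v: True, a: False, s: False}
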